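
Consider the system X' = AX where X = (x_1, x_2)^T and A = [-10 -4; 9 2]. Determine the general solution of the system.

x_1(t) = -2K_1e^(-4t) - 2K_2te^(-4t) - K_2e^(-4t), x_2(t) = 3K_1e^(-4t) + 3K_2te^(-4t) + 2K_2e^(-4t)

Coefficient matrix A = [[-10, -4], [9, 2]].
Characteristic polynomial det(A - λI) = λ^2 + 8λ + 16 = 0.
Single eigenvalue λ = -4 with algebraic multiplicity 2.
Eigenvector v = (-2,3); generalized eigenvector w with (A-λI)w=v is (-1,2).
General solution: e^(-4t)[K_1·v + K_2·(t·v + w)].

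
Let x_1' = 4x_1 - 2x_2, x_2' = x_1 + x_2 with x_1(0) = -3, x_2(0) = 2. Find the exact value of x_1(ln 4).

A = [[4,-2],[1,1]]; eigenvalues λ = 2, 3.
Eigenvectors: (1,1) for λ=2, (2,1) for λ=3.
From the initial condition, c_1 = 7, c_2 = -5.
x_1(ln 4) = (7)(4^2)(1) + (-5)(4^3)(2) = -528.

-528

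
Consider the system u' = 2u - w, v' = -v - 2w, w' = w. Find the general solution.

Coefficient matrix A = [[2, 0, -1], [0, -1, -2], [0, 0, 1]].
det(A - λI) = 0 gives eigenvalues λ = 2, -1, 1.
For λ=2: eigenvector (1,0,0).
For λ=-1: eigenvector (0,1,0).
For λ=1: eigenvector (1,-1,1).
General solution: c_1e^(2t)(1,0,0) + c_2e^(-t)(0,1,0) + c_3e^(t)(1,-1,1).

u(t) = c_1e^(2t) + c_3e^(t), v(t) = c_2e^(-t) - c_3e^(t), w(t) = c_3e^(t)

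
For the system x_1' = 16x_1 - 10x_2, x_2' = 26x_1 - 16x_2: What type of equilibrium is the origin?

A = [[16,-10],[26,-16]]; det(A-λI) = λ^2 + 4.
λ = 0 ± 2i: zero real part.

center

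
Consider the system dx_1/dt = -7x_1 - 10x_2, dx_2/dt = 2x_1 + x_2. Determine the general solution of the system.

Coefficient matrix A = [[-7, -10], [2, 1]].
Characteristic polynomial det(A - λI) = λ^2 + 6λ + 13 = 0.
Eigenvalues λ = -3 ± 2i (complex conjugate pair).
For λ=-3+2i: an eigenvector is (-2,1) - i(-1,0) = (-2 + i, 1).
A real fundamental pair from Re and Im of e^((-3+2i)t)v: X_1 = e^(-3t)(cos(2t)·(-2,1) + sin(2t)·(-1,0)), X_2 = e^(-3t)(sin(2t)·(-2,1) - cos(2t)·(-1,0)).
General solution: K_1X_1 + K_2X_2.

x_1(t) = -K_1e^(-3t)sin(2t) - 2K_1e^(-3t)cos(2t) - 2K_2e^(-3t)sin(2t) + K_2e^(-3t)cos(2t), x_2(t) = K_1e^(-3t)cos(2t) + K_2e^(-3t)sin(2t)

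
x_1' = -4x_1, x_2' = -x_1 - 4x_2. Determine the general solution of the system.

x_1(t) = -K_2e^(-4t), x_2(t) = K_1e^(-4t) + K_2te^(-4t)

Coefficient matrix A = [[-4, 0], [-1, -4]].
Characteristic polynomial det(A - λI) = λ^2 + 8λ + 16 = 0.
Single eigenvalue λ = -4 with algebraic multiplicity 2.
Eigenvector v = (0,1); generalized eigenvector w with (A-λI)w=v is (-1,0).
General solution: e^(-4t)[K_1·v + K_2·(t·v + w)].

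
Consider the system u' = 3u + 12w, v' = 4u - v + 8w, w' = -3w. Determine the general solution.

Coefficient matrix A = [[3, 0, 12], [4, -1, 8], [0, 0, -3]].
det(A - λI) = 0 gives eigenvalues λ = -1, 3, -3.
For λ=-1: eigenvector (0,1,0).
For λ=3: eigenvector (1,1,0).
For λ=-3: eigenvector (-2,0,1).
General solution: C_1e^(-t)(0,1,0) + C_2e^(3t)(1,1,0) + C_3e^(-3t)(-2,0,1).

u(t) = C_2e^(3t) - 2C_3e^(-3t), v(t) = C_1e^(-t) + C_2e^(3t), w(t) = C_3e^(-3t)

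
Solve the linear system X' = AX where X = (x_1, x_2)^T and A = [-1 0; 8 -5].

Coefficient matrix A = [[-1, 0], [8, -5]].
Characteristic polynomial det(A - λI) = λ^2 + 6λ + 5 = 0.
Eigenvalues λ = -5, -1.
For λ=-5: (A-λI) row 1 is [4, 0], so an eigenvector is (0, 1).
For λ=-1: (A-λI) row 2 is [8, -4], so an eigenvector is (-1, -2).
General solution: c_1e^(-5t)(0,1) + c_2e^(-t)(-1,-2).

x_1(t) = -c_2e^(-t), x_2(t) = c_1e^(-5t) - 2c_2e^(-t)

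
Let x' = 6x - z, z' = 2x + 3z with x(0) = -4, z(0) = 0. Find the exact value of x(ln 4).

-7168

A = [[6,-1],[2,3]]; eigenvalues λ = 5, 4.
Eigenvectors: (-1,-1) for λ=5, (-1,-2) for λ=4.
From the initial condition, c_1 = 8, c_2 = -4.
x(ln 4) = (8)(4^5)(-1) + (-4)(4^4)(-1) = -7168.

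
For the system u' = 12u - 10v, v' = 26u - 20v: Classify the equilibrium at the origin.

A = [[12,-10],[26,-20]]; det(A-λI) = λ^2 + 8λ + 20.
λ = -4 ± 2i: negative real part.

stable spiral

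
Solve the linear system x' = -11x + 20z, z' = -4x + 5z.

x(t) = 2K_1e^(-3t)sin(4t) - K_1e^(-3t)cos(4t) - K_2e^(-3t)sin(4t) - 2K_2e^(-3t)cos(4t), z(t) = K_1e^(-3t)sin(4t) - K_2e^(-3t)cos(4t)

Coefficient matrix A = [[-11, 20], [-4, 5]].
Characteristic polynomial det(A - λI) = λ^2 + 6λ + 25 = 0.
Eigenvalues λ = -3 ± 4i (complex conjugate pair).
For λ=-3+4i: an eigenvector is (-1,0) - i(2,1) = (-1 - 2i, 0 - i).
A real fundamental pair from Re and Im of e^((-3+4i)t)v: X_1 = e^(-3t)(cos(4t)·(-1,0) + sin(4t)·(2,1)), X_2 = e^(-3t)(sin(4t)·(-1,0) - cos(4t)·(2,1)).
General solution: K_1X_1 + K_2X_2.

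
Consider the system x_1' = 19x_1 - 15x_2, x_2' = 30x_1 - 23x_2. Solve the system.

x_1(t) = C_1e^(-2t)sin(3t) - 2C_1e^(-2t)cos(3t) - 2C_2e^(-2t)sin(3t) - C_2e^(-2t)cos(3t), x_2(t) = C_1e^(-2t)sin(3t) - 3C_1e^(-2t)cos(3t) - 3C_2e^(-2t)sin(3t) - C_2e^(-2t)cos(3t)

Coefficient matrix A = [[19, -15], [30, -23]].
Characteristic polynomial det(A - λI) = λ^2 + 4λ + 13 = 0.
Eigenvalues λ = -2 ± 3i (complex conjugate pair).
For λ=-2+3i: an eigenvector is (-2,-3) - i(1,1) = (-2 - i, -3 - i).
A real fundamental pair from Re and Im of e^((-2+3i)t)v: X_1 = e^(-2t)(cos(3t)·(-2,-3) + sin(3t)·(1,1)), X_2 = e^(-2t)(sin(3t)·(-2,-3) - cos(3t)·(1,1)).
General solution: C_1X_1 + C_2X_2.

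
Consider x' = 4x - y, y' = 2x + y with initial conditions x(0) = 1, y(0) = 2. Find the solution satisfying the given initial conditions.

x(t) = e^(2t), y(t) = 2e^(2t)

Coefficient matrix A = [[4, -1], [2, 1]].
Characteristic polynomial det(A - λI) = λ^2 - 5λ + 6 = 0.
Eigenvalues λ = 3, 2.
For λ=3: (A-λI) row 1 is [1, -1], so an eigenvector is (1, 1).
For λ=2: (A-λI) row 1 is [2, -1], so an eigenvector is (1, 2).
General solution: c_1e^(3t)(1,1) + c_2e^(2t)(1,2).
Applying x(0)=1, y(0)=2 gives c_1=0, c_2=1.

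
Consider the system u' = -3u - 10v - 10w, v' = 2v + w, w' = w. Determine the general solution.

u(t) = -2C_1e^(2t) + C_2e^(-3t), v(t) = C_1e^(2t) - C_3e^(t), w(t) = C_3e^(t)

Coefficient matrix A = [[-3, -10, -10], [0, 2, 1], [0, 0, 1]].
det(A - λI) = 0 gives eigenvalues λ = 2, -3, 1.
For λ=2: eigenvector (-2,1,0).
For λ=-3: eigenvector (1,0,0).
For λ=1: eigenvector (0,-1,1).
General solution: C_1e^(2t)(-2,1,0) + C_2e^(-3t)(1,0,0) + C_3e^(t)(0,-1,1).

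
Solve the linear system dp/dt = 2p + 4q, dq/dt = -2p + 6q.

p(t) = C_1e^(4t)sin(2t) - C_1e^(4t)cos(2t) - C_2e^(4t)sin(2t) - C_2e^(4t)cos(2t), q(t) = C_1e^(4t)sin(2t) - C_2e^(4t)cos(2t)

Coefficient matrix A = [[2, 4], [-2, 6]].
Characteristic polynomial det(A - λI) = λ^2 - 8λ + 20 = 0.
Eigenvalues λ = 4 ± 2i (complex conjugate pair).
For λ=4+2i: an eigenvector is (-1,0) - i(1,1) = (-1 - i, 0 - i).
A real fundamental pair from Re and Im of e^((4+2i)t)v: X_1 = e^(4t)(cos(2t)·(-1,0) + sin(2t)·(1,1)), X_2 = e^(4t)(sin(2t)·(-1,0) - cos(2t)·(1,1)).
General solution: C_1X_1 + C_2X_2.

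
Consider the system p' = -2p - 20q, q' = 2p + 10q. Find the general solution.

p(t) = -C_1e^(4t)sin(2t) - 3C_1e^(4t)cos(2t) - 3C_2e^(4t)sin(2t) + C_2e^(4t)cos(2t), q(t) = C_1e^(4t)cos(2t) + C_2e^(4t)sin(2t)

Coefficient matrix A = [[-2, -20], [2, 10]].
Characteristic polynomial det(A - λI) = λ^2 - 8λ + 20 = 0.
Eigenvalues λ = 4 ± 2i (complex conjugate pair).
For λ=4+2i: an eigenvector is (-3,1) - i(-1,0) = (-3 + i, 1).
A real fundamental pair from Re and Im of e^((4+2i)t)v: X_1 = e^(4t)(cos(2t)·(-3,1) + sin(2t)·(-1,0)), X_2 = e^(4t)(sin(2t)·(-3,1) - cos(2t)·(-1,0)).
General solution: C_1X_1 + C_2X_2.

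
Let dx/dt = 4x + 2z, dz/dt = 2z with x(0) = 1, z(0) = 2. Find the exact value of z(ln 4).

32

A = [[4,2],[0,2]]; eigenvalues λ = 2, 4.
Eigenvectors: (-1,1) for λ=2, (-1,0) for λ=4.
From the initial condition, c_1 = 2, c_2 = -3.
z(ln 4) = (2)(4^2)(1) + (-3)(4^4)(0) = 32.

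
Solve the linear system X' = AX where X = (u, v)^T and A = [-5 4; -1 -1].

u(t) = 2C_1e^(-3t) + 2C_2te^(-3t) - 3C_2e^(-3t), v(t) = C_1e^(-3t) + C_2te^(-3t) - C_2e^(-3t)

Coefficient matrix A = [[-5, 4], [-1, -1]].
Characteristic polynomial det(A - λI) = λ^2 + 6λ + 9 = 0.
Single eigenvalue λ = -3 with algebraic multiplicity 2.
Eigenvector v = (2,1); generalized eigenvector w with (A-λI)w=v is (-3,-1).
General solution: e^(-3t)[C_1·v + C_2·(t·v + w)].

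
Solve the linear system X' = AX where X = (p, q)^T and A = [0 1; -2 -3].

p(t) = c_1e^(-t) + c_2e^(-2t), q(t) = -c_1e^(-t) - 2c_2e^(-2t)

Coefficient matrix A = [[0, 1], [-2, -3]].
Characteristic polynomial det(A - λI) = λ^2 + 3λ + 2 = 0.
Eigenvalues λ = -1, -2.
For λ=-1: (A-λI) row 1 is [1, 1], so an eigenvector is (1, -1).
For λ=-2: (A-λI) row 1 is [2, 1], so an eigenvector is (1, -2).
General solution: c_1e^(-t)(1,-1) + c_2e^(-2t)(1,-2).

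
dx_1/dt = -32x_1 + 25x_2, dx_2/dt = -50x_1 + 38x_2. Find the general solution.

Coefficient matrix A = [[-32, 25], [-50, 38]].
Characteristic polynomial det(A - λI) = λ^2 - 6λ + 34 = 0.
Eigenvalues λ = 3 ± 5i (complex conjugate pair).
For λ=3+5i: an eigenvector is (-2,-3) - i(-1,-1) = (-2 + i, -3 + i).
A real fundamental pair from Re and Im of e^((3+5i)t)v: X_1 = e^(3t)(cos(5t)·(-2,-3) + sin(5t)·(-1,-1)), X_2 = e^(3t)(sin(5t)·(-2,-3) - cos(5t)·(-1,-1)).
General solution: C_1X_1 + C_2X_2.

x_1(t) = -C_1e^(3t)sin(5t) - 2C_1e^(3t)cos(5t) - 2C_2e^(3t)sin(5t) + C_2e^(3t)cos(5t), x_2(t) = -C_1e^(3t)sin(5t) - 3C_1e^(3t)cos(5t) - 3C_2e^(3t)sin(5t) + C_2e^(3t)cos(5t)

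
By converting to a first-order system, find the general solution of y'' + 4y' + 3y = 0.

Let x_1 = y, x_2 = y'. Then x_1' = x_2 and x_2' = -3x_1 - 4x_2.
A = [[0,1],[-3,-4]]; det(A-λI) = λ^2 + 4λ + 3.
Eigenvalues λ = -3, -1 with eigenvectors (1,-3), (1,-1).

y(t) = c_1e^(-3t) + c_2e^(-t)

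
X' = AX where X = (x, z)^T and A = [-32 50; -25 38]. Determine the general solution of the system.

x(t) = -3K_1e^(3t)sin(5t) - K_1e^(3t)cos(5t) - K_2e^(3t)sin(5t) + 3K_2e^(3t)cos(5t), z(t) = -2K_1e^(3t)sin(5t) - K_1e^(3t)cos(5t) - K_2e^(3t)sin(5t) + 2K_2e^(3t)cos(5t)

Coefficient matrix A = [[-32, 50], [-25, 38]].
Characteristic polynomial det(A - λI) = λ^2 - 6λ + 34 = 0.
Eigenvalues λ = 3 ± 5i (complex conjugate pair).
For λ=3+5i: an eigenvector is (-1,-1) - i(-3,-2) = (-1 + 3i, -1 + 2i).
A real fundamental pair from Re and Im of e^((3+5i)t)v: X_1 = e^(3t)(cos(5t)·(-1,-1) + sin(5t)·(-3,-2)), X_2 = e^(3t)(sin(5t)·(-1,-1) - cos(5t)·(-3,-2)).
General solution: K_1X_1 + K_2X_2.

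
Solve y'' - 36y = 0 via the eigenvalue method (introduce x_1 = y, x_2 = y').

y(t) = C_1e^(6t) + C_2e^(-6t)

Let x_1 = y, x_2 = y'. Then x_1' = x_2 and x_2' = 36x_1.
A = [[0,1],[36,0]]; det(A-λI) = λ^2 - 36.
Eigenvalues λ = 6, -6 with eigenvectors (1,6), (1,-6).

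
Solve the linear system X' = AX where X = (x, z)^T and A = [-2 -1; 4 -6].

x(t) = K_1e^(-4t) + K_2te^(-4t) + K_2e^(-4t), z(t) = 2K_1e^(-4t) + 2K_2te^(-4t) + K_2e^(-4t)

Coefficient matrix A = [[-2, -1], [4, -6]].
Characteristic polynomial det(A - λI) = λ^2 + 8λ + 16 = 0.
Single eigenvalue λ = -4 with algebraic multiplicity 2.
Eigenvector v = (1,2); generalized eigenvector w with (A-λI)w=v is (1,1).
General solution: e^(-4t)[K_1·v + K_2·(t·v + w)].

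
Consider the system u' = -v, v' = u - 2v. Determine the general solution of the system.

Coefficient matrix A = [[0, -1], [1, -2]].
Characteristic polynomial det(A - λI) = λ^2 + 2λ + 1 = 0.
Single eigenvalue λ = -1 with algebraic multiplicity 2.
Eigenvector v = (1,1); generalized eigenvector w with (A-λI)w=v is (-2,-3).
General solution: e^(-t)[C_1·v + C_2·(t·v + w)].

u(t) = C_1e^(-t) + C_2te^(-t) - 2C_2e^(-t), v(t) = C_1e^(-t) + C_2te^(-t) - 3C_2e^(-t)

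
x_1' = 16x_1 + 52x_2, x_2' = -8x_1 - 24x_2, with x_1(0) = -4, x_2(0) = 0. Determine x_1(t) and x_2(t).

x_1(t) = -20e^(-4t)sin(4t) - 4e^(-4t)cos(4t), x_2(t) = 8e^(-4t)sin(4t)

Coefficient matrix A = [[16, 52], [-8, -24]].
Characteristic polynomial det(A - λI) = λ^2 + 8λ + 32 = 0.
Eigenvalues λ = -4 ± 4i (complex conjugate pair).
For λ=-4+4i: an eigenvector is (3,-1) - i(2,-1) = (3 - 2i, -1 + i).
A real fundamental pair from Re and Im of e^((-4+4i)t)v: X_1 = e^(-4t)(cos(4t)·(3,-1) + sin(4t)·(2,-1)), X_2 = e^(-4t)(sin(4t)·(3,-1) - cos(4t)·(2,-1)).
General solution: K_1X_1 + K_2X_2.
Applying x_1(0)=-4, x_2(0)=0 gives K_1=-4, K_2=-4.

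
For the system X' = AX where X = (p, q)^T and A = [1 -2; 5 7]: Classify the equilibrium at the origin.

unstable spiral

A = [[1,-2],[5,7]]; det(A-λI) = λ^2 - 8λ + 17.
λ = 4 ± i: positive real part.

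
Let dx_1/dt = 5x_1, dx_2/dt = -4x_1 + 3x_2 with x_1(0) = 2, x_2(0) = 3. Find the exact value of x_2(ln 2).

A = [[5,0],[-4,3]]; eigenvalues λ = 5, 3.
Eigenvectors: (1,-2) for λ=5, (0,1) for λ=3.
From the initial condition, c_1 = 2, c_2 = 7.
x_2(ln 2) = (2)(2^5)(-2) + (7)(2^3)(1) = -72.

-72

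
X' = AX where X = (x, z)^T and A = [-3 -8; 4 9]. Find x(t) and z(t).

Coefficient matrix A = [[-3, -8], [4, 9]].
Characteristic polynomial det(A - λI) = λ^2 - 6λ + 5 = 0.
Eigenvalues λ = 5, 1.
For λ=5: (A-λI) row 1 is [-8, -8], so an eigenvector is (1, -1).
For λ=1: (A-λI) row 1 is [-4, -8], so an eigenvector is (-2, 1).
General solution: K_1e^(5t)(1,-1) + K_2e^(t)(-2,1).

x(t) = K_1e^(5t) - 2K_2e^(t), z(t) = -K_1e^(5t) + K_2e^(t)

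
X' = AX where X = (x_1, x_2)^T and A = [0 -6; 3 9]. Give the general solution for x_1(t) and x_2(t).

x_1(t) = 2K_1e^(3t) + K_2e^(6t), x_2(t) = -K_1e^(3t) - K_2e^(6t)

Coefficient matrix A = [[0, -6], [3, 9]].
Characteristic polynomial det(A - λI) = λ^2 - 9λ + 18 = 0.
Eigenvalues λ = 3, 6.
For λ=3: (A-λI) row 1 is [-3, -6], so an eigenvector is (2, -1).
For λ=6: (A-λI) row 1 is [-6, -6], so an eigenvector is (1, -1).
General solution: K_1e^(3t)(2,-1) + K_2e^(6t)(1,-1).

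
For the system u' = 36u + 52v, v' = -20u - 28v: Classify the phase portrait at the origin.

unstable spiral

A = [[36,52],[-20,-28]]; det(A-λI) = λ^2 - 8λ + 32.
λ = 4 ± 4i: positive real part.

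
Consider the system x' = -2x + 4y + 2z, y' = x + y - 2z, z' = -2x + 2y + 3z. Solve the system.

x(t) = 2C_1e^(-t) + 2C_2e^(t) + C_3e^(2t), y(t) = C_2e^(t) + C_3e^(2t), z(t) = C_1e^(-t) + C_2e^(t)

Coefficient matrix A = [[-2, 4, 2], [1, 1, -2], [-2, 2, 3]].
det(A - λI) = 0 gives eigenvalues λ = -1, 1, 2.
For λ=-1: eigenvector (2,0,1).
For λ=1: eigenvector (2,1,1).
For λ=2: eigenvector (1,1,0).
General solution: C_1e^(-t)(2,0,1) + C_2e^(t)(2,1,1) + C_3e^(2t)(1,1,0).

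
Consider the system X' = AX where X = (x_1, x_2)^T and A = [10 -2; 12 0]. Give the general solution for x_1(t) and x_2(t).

x_1(t) = C_1e^(4t) + C_2e^(6t), x_2(t) = 3C_1e^(4t) + 2C_2e^(6t)

Coefficient matrix A = [[10, -2], [12, 0]].
Characteristic polynomial det(A - λI) = λ^2 - 10λ + 24 = 0.
Eigenvalues λ = 4, 6.
For λ=4: (A-λI) row 1 is [6, -2], so an eigenvector is (1, 3).
For λ=6: (A-λI) row 1 is [4, -2], so an eigenvector is (1, 2).
General solution: C_1e^(4t)(1,3) + C_2e^(6t)(1,2).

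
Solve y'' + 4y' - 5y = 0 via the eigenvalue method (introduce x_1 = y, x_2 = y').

Let x_1 = y, x_2 = y'. Then x_1' = x_2 and x_2' = 5x_1 - 4x_2.
A = [[0,1],[5,-4]]; det(A-λI) = λ^2 + 4λ - 5.
Eigenvalues λ = -5, 1 with eigenvectors (1,-5), (1,1).

y(t) = K_1e^(-5t) + K_2e^(t)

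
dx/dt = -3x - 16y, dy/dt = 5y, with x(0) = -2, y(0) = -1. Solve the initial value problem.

Coefficient matrix A = [[-3, -16], [0, 5]].
Characteristic polynomial det(A - λI) = λ^2 - 2λ - 15 = 0.
Eigenvalues λ = -3, 5.
For λ=-3: (A-λI) row 1 is [0, -16], so an eigenvector is (-1, 0).
For λ=5: (A-λI) row 1 is [-8, -16], so an eigenvector is (2, -1).
General solution: K_1e^(-3t)(-1,0) + K_2e^(5t)(2,-1).
Applying x(0)=-2, y(0)=-1 gives K_1=4, K_2=1.

x(t) = 2e^(5t) - 4e^(-3t), y(t) = -e^(5t)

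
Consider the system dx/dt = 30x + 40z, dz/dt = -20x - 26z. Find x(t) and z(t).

x(t) = 3C_1e^(2t)sin(4t) - C_1e^(2t)cos(4t) - C_2e^(2t)sin(4t) - 3C_2e^(2t)cos(4t), z(t) = -2C_1e^(2t)sin(4t) + C_1e^(2t)cos(4t) + C_2e^(2t)sin(4t) + 2C_2e^(2t)cos(4t)

Coefficient matrix A = [[30, 40], [-20, -26]].
Characteristic polynomial det(A - λI) = λ^2 - 4λ + 20 = 0.
Eigenvalues λ = 2 ± 4i (complex conjugate pair).
For λ=2+4i: an eigenvector is (-1,1) - i(3,-2) = (-1 - 3i, 1 + 2i).
A real fundamental pair from Re and Im of e^((2+4i)t)v: X_1 = e^(2t)(cos(4t)·(-1,1) + sin(4t)·(3,-2)), X_2 = e^(2t)(sin(4t)·(-1,1) - cos(4t)·(3,-2)).
General solution: C_1X_1 + C_2X_2.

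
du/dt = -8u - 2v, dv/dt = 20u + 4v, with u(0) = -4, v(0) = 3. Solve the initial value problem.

u(t) = 9e^(-2t)sin(2t) - 4e^(-2t)cos(2t), v(t) = -31e^(-2t)sin(2t) + 3e^(-2t)cos(2t)

Coefficient matrix A = [[-8, -2], [20, 4]].
Characteristic polynomial det(A - λI) = λ^2 + 4λ + 8 = 0.
Eigenvalues λ = -2 ± 2i (complex conjugate pair).
For λ=-2+2i: an eigenvector is (1,-3) - i(0,1) = (1, -3 - i).
A real fundamental pair from Re and Im of e^((-2+2i)t)v: X_1 = e^(-2t)(cos(2t)·(1,-3) + sin(2t)·(0,1)), X_2 = e^(-2t)(sin(2t)·(1,-3) - cos(2t)·(0,1)).
General solution: C_1X_1 + C_2X_2.
Applying u(0)=-4, v(0)=3 gives C_1=-4, C_2=9.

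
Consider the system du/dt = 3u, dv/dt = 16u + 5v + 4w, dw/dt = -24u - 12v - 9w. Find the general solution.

Coefficient matrix A = [[3, 0, 0], [16, 5, 4], [-24, -12, -9]].
det(A - λI) = 0 gives eigenvalues λ = 3, -3, -1.
For λ=3: eigenvector (1,4,-6).
For λ=-3: eigenvector (0,1,-2).
For λ=-1: eigenvector (0,2,-3).
General solution: c_1e^(3t)(1,4,-6) + c_2e^(-3t)(0,1,-2) + c_3e^(-t)(0,2,-3).

u(t) = c_1e^(3t), v(t) = 4c_1e^(3t) + c_2e^(-3t) + 2c_3e^(-t), w(t) = -6c_1e^(3t) - 2c_2e^(-3t) - 3c_3e^(-t)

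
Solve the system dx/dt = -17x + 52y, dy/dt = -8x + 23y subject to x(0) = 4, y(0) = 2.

x(t) = 6e^(3t)sin(4t) + 4e^(3t)cos(4t), y(t) = 2e^(3t)sin(4t) + 2e^(3t)cos(4t)

Coefficient matrix A = [[-17, 52], [-8, 23]].
Characteristic polynomial det(A - λI) = λ^2 - 6λ + 25 = 0.
Eigenvalues λ = 3 ± 4i (complex conjugate pair).
For λ=3+4i: an eigenvector is (-3,-1) - i(2,1) = (-3 - 2i, -1 - i).
A real fundamental pair from Re and Im of e^((3+4i)t)v: X_1 = e^(3t)(cos(4t)·(-3,-1) + sin(4t)·(2,1)), X_2 = e^(3t)(sin(4t)·(-3,-1) - cos(4t)·(2,1)).
General solution: c_1X_1 + c_2X_2.
Applying x(0)=4, y(0)=2 gives c_1=0, c_2=-2.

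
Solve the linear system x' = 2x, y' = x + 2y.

Coefficient matrix A = [[2, 0], [1, 2]].
Characteristic polynomial det(A - λI) = λ^2 - 4λ + 4 = 0.
Single eigenvalue λ = 2 with algebraic multiplicity 2.
Eigenvector v = (0,1); generalized eigenvector w with (A-λI)w=v is (1,3).
General solution: e^(2t)[c_1·v + c_2·(t·v + w)].

x(t) = c_2e^(2t), y(t) = c_1e^(2t) + c_2te^(2t) + 3c_2e^(2t)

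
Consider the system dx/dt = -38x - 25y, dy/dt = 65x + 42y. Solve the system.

x(t) = 2C_1e^(2t)sin(5t) + C_1e^(2t)cos(5t) + C_2e^(2t)sin(5t) - 2C_2e^(2t)cos(5t), y(t) = -3C_1e^(2t)sin(5t) - 2C_1e^(2t)cos(5t) - 2C_2e^(2t)sin(5t) + 3C_2e^(2t)cos(5t)

Coefficient matrix A = [[-38, -25], [65, 42]].
Characteristic polynomial det(A - λI) = λ^2 - 4λ + 29 = 0.
Eigenvalues λ = 2 ± 5i (complex conjugate pair).
For λ=2+5i: an eigenvector is (1,-2) - i(2,-3) = (1 - 2i, -2 + 3i).
A real fundamental pair from Re and Im of e^((2+5i)t)v: X_1 = e^(2t)(cos(5t)·(1,-2) + sin(5t)·(2,-3)), X_2 = e^(2t)(sin(5t)·(1,-2) - cos(5t)·(2,-3)).
General solution: C_1X_1 + C_2X_2.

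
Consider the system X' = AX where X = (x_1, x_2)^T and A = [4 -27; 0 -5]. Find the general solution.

Coefficient matrix A = [[4, -27], [0, -5]].
Characteristic polynomial det(A - λI) = λ^2 + λ - 20 = 0.
Eigenvalues λ = -5, 4.
For λ=-5: (A-λI) row 1 is [9, -27], so an eigenvector is (-3, -1).
For λ=4: (A-λI) row 1 is [0, -27], so an eigenvector is (1, 0).
General solution: K_1e^(-5t)(-3,-1) + K_2e^(4t)(1,0).

x_1(t) = -3K_1e^(-5t) + K_2e^(4t), x_2(t) = -K_1e^(-5t)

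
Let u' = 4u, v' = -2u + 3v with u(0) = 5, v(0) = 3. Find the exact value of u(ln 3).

A = [[4,0],[-2,3]]; eigenvalues λ = 3, 4.
Eigenvectors: (0,-1) for λ=3, (-1,2) for λ=4.
From the initial condition, c_1 = -13, c_2 = -5.
u(ln 3) = (-13)(3^3)(0) + (-5)(3^4)(-1) = 405.

405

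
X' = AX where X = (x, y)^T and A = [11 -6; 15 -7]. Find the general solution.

x(t) = -K_1e^(2t)sin(3t) - K_1e^(2t)cos(3t) - K_2e^(2t)sin(3t) + K_2e^(2t)cos(3t), y(t) = -2K_1e^(2t)sin(3t) - K_1e^(2t)cos(3t) - K_2e^(2t)sin(3t) + 2K_2e^(2t)cos(3t)

Coefficient matrix A = [[11, -6], [15, -7]].
Characteristic polynomial det(A - λI) = λ^2 - 4λ + 13 = 0.
Eigenvalues λ = 2 ± 3i (complex conjugate pair).
For λ=2+3i: an eigenvector is (-1,-1) - i(-1,-2) = (-1 + i, -1 + 2i).
A real fundamental pair from Re and Im of e^((2+3i)t)v: X_1 = e^(2t)(cos(3t)·(-1,-1) + sin(3t)·(-1,-2)), X_2 = e^(2t)(sin(3t)·(-1,-1) - cos(3t)·(-1,-2)).
General solution: K_1X_1 + K_2X_2.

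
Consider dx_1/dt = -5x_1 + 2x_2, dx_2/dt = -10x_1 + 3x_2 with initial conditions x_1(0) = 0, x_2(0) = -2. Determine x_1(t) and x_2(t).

x_1(t) = -2e^(-t)sin(2t), x_2(t) = -4e^(-t)sin(2t) - 2e^(-t)cos(2t)

Coefficient matrix A = [[-5, 2], [-10, 3]].
Characteristic polynomial det(A - λI) = λ^2 + 2λ + 5 = 0.
Eigenvalues λ = -1 ± 2i (complex conjugate pair).
For λ=-1+2i: an eigenvector is (0,-1) - i(-1,-2) = (0 + i, -1 + 2i).
A real fundamental pair from Re and Im of e^((-1+2i)t)v: X_1 = e^(-t)(cos(2t)·(0,-1) + sin(2t)·(-1,-2)), X_2 = e^(-t)(sin(2t)·(0,-1) - cos(2t)·(-1,-2)).
General solution: c_1X_1 + c_2X_2.
Applying x_1(0)=0, x_2(0)=-2 gives c_1=2, c_2=0.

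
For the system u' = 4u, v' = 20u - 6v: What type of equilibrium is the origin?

A = [[4,0],[20,-6]]; det(A-λI) = λ^2 + 2λ - 24.
λ = -6, 4: opposite signs.

saddle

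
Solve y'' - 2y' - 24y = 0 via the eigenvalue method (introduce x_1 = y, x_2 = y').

Let x_1 = y, x_2 = y'. Then x_1' = x_2 and x_2' = 24x_1 + 2x_2.
A = [[0,1],[24,2]]; det(A-λI) = λ^2 - 2λ - 24.
Eigenvalues λ = 6, -4 with eigenvectors (1,6), (1,-4).

y(t) = K_1e^(6t) + K_2e^(-4t)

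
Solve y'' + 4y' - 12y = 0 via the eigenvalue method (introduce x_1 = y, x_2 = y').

Let x_1 = y, x_2 = y'. Then x_1' = x_2 and x_2' = 12x_1 - 4x_2.
A = [[0,1],[12,-4]]; det(A-λI) = λ^2 + 4λ - 12.
Eigenvalues λ = 2, -6 with eigenvectors (1,2), (1,-6).

y(t) = K_1e^(2t) + K_2e^(-6t)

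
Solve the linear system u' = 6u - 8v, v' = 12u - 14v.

Coefficient matrix A = [[6, -8], [12, -14]].
Characteristic polynomial det(A - λI) = λ^2 + 8λ + 12 = 0.
Eigenvalues λ = -2, -6.
For λ=-2: (A-λI) row 1 is [8, -8], so an eigenvector is (1, 1).
For λ=-6: (A-λI) row 1 is [12, -8], so an eigenvector is (-2, -3).
General solution: c_1e^(-2t)(1,1) + c_2e^(-6t)(-2,-3).

u(t) = c_1e^(-2t) - 2c_2e^(-6t), v(t) = c_1e^(-2t) - 3c_2e^(-6t)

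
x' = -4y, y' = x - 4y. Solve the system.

Coefficient matrix A = [[0, -4], [1, -4]].
Characteristic polynomial det(A - λI) = λ^2 + 4λ + 4 = 0.
Single eigenvalue λ = -2 with algebraic multiplicity 2.
Eigenvector v = (-2,-1); generalized eigenvector w with (A-λI)w=v is (1,1).
General solution: e^(-2t)[K_1·v + K_2·(t·v + w)].

x(t) = -2K_1e^(-2t) - 2K_2te^(-2t) + K_2e^(-2t), y(t) = -K_1e^(-2t) - K_2te^(-2t) + K_2e^(-2t)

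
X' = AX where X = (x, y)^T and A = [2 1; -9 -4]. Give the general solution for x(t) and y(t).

Coefficient matrix A = [[2, 1], [-9, -4]].
Characteristic polynomial det(A - λI) = λ^2 + 2λ + 1 = 0.
Single eigenvalue λ = -1 with algebraic multiplicity 2.
Eigenvector v = (1,-3); generalized eigenvector w with (A-λI)w=v is (0,1).
General solution: e^(-t)[c_1·v + c_2·(t·v + w)].

x(t) = c_1e^(-t) + c_2te^(-t), y(t) = -3c_1e^(-t) - 3c_2te^(-t) + c_2e^(-t)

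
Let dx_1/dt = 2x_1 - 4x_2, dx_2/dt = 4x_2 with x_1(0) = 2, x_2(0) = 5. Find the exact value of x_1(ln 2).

A = [[2,-4],[0,4]]; eigenvalues λ = 2, 4.
Eigenvectors: (1,0) for λ=2, (-2,1) for λ=4.
From the initial condition, c_1 = 12, c_2 = 5.
x_1(ln 2) = (12)(2^2)(1) + (5)(2^4)(-2) = -112.

-112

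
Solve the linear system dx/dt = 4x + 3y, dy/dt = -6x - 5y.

x(t) = c_1e^(-2t) - c_2e^(t), y(t) = -2c_1e^(-2t) + c_2e^(t)

Coefficient matrix A = [[4, 3], [-6, -5]].
Characteristic polynomial det(A - λI) = λ^2 + λ - 2 = 0.
Eigenvalues λ = -2, 1.
For λ=-2: (A-λI) row 1 is [6, 3], so an eigenvector is (1, -2).
For λ=1: (A-λI) row 1 is [3, 3], so an eigenvector is (-1, 1).
General solution: c_1e^(-2t)(1,-2) + c_2e^(t)(-1,1).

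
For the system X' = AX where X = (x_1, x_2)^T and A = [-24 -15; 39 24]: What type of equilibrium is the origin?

A = [[-24,-15],[39,24]]; det(A-λI) = λ^2 + 9.
λ = 0 ± 3i: zero real part.

center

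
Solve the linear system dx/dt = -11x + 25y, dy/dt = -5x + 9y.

Coefficient matrix A = [[-11, 25], [-5, 9]].
Characteristic polynomial det(A - λI) = λ^2 + 2λ + 26 = 0.
Eigenvalues λ = -1 ± 5i (complex conjugate pair).
For λ=-1+5i: an eigenvector is (1,0) - i(-2,-1) = (1 + 2i, 0 + i).
A real fundamental pair from Re and Im of e^((-1+5i)t)v: X_1 = e^(-t)(cos(5t)·(1,0) + sin(5t)·(-2,-1)), X_2 = e^(-t)(sin(5t)·(1,0) - cos(5t)·(-2,-1)).
General solution: C_1X_1 + C_2X_2.

x(t) = -2C_1e^(-t)sin(5t) + C_1e^(-t)cos(5t) + C_2e^(-t)sin(5t) + 2C_2e^(-t)cos(5t), y(t) = -C_1e^(-t)sin(5t) + C_2e^(-t)cos(5t)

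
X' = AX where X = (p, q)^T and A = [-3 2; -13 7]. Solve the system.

p(t) = K_1e^(2t)sin(t) + K_1e^(2t)cos(t) + K_2e^(2t)sin(t) - K_2e^(2t)cos(t), q(t) = 2K_1e^(2t)sin(t) + 3K_1e^(2t)cos(t) + 3K_2e^(2t)sin(t) - 2K_2e^(2t)cos(t)

Coefficient matrix A = [[-3, 2], [-13, 7]].
Characteristic polynomial det(A - λI) = λ^2 - 4λ + 5 = 0.
Eigenvalues λ = 2 ± i (complex conjugate pair).
For λ=2+i: an eigenvector is (1,3) - i(1,2) = (1 - i, 3 - 2i).
A real fundamental pair from Re and Im of e^((2+i)t)v: X_1 = e^(2t)(cos(t)·(1,3) + sin(t)·(1,2)), X_2 = e^(2t)(sin(t)·(1,3) - cos(t)·(1,2)).
General solution: K_1X_1 + K_2X_2.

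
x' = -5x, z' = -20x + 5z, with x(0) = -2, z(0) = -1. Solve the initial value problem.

x(t) = -2e^(-5t), z(t) = 3e^(5t) - 4e^(-5t)

Coefficient matrix A = [[-5, 0], [-20, 5]].
Characteristic polynomial det(A - λI) = λ^2 - 25 = 0.
Eigenvalues λ = 5, -5.
For λ=5: (A-λI) row 1 is [-10, 0], so an eigenvector is (0, 1).
For λ=-5: (A-λI) row 2 is [-20, 10], so an eigenvector is (-1, -2).
General solution: C_1e^(5t)(0,1) + C_2e^(-5t)(-1,-2).
Applying x(0)=-2, z(0)=-1 gives C_1=3, C_2=2.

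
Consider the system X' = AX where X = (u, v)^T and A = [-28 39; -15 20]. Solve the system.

u(t) = 2c_1e^(-4t)sin(3t) + 3c_1e^(-4t)cos(3t) + 3c_2e^(-4t)sin(3t) - 2c_2e^(-4t)cos(3t), v(t) = c_1e^(-4t)sin(3t) + 2c_1e^(-4t)cos(3t) + 2c_2e^(-4t)sin(3t) - c_2e^(-4t)cos(3t)

Coefficient matrix A = [[-28, 39], [-15, 20]].
Characteristic polynomial det(A - λI) = λ^2 + 8λ + 25 = 0.
Eigenvalues λ = -4 ± 3i (complex conjugate pair).
For λ=-4+3i: an eigenvector is (3,2) - i(2,1) = (3 - 2i, 2 - i).
A real fundamental pair from Re and Im of e^((-4+3i)t)v: X_1 = e^(-4t)(cos(3t)·(3,2) + sin(3t)·(2,1)), X_2 = e^(-4t)(sin(3t)·(3,2) - cos(3t)·(2,1)).
General solution: c_1X_1 + c_2X_2.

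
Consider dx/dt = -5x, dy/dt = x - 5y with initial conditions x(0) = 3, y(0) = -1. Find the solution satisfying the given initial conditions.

Coefficient matrix A = [[-5, 0], [1, -5]].
Characteristic polynomial det(A - λI) = λ^2 + 10λ + 25 = 0.
Single eigenvalue λ = -5 with algebraic multiplicity 2.
Eigenvector v = (0,-1); generalized eigenvector w with (A-λI)w=v is (-1,-3).
General solution: e^(-5t)[c_1·v + c_2·(t·v + w)].
Applying x(0)=3, y(0)=-1 gives c_1=10, c_2=-3.

x(t) = 3e^(-5t), y(t) = 3te^(-5t) - e^(-5t)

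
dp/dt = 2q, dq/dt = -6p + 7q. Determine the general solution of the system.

Coefficient matrix A = [[0, 2], [-6, 7]].
Characteristic polynomial det(A - λI) = λ^2 - 7λ + 12 = 0.
Eigenvalues λ = 3, 4.
For λ=3: (A-λI) row 1 is [-3, 2], so an eigenvector is (-2, -3).
For λ=4: (A-λI) row 1 is [-4, 2], so an eigenvector is (-1, -2).
General solution: C_1e^(3t)(-2,-3) + C_2e^(4t)(-1,-2).

p(t) = -2C_1e^(3t) - C_2e^(4t), q(t) = -3C_1e^(3t) - 2C_2e^(4t)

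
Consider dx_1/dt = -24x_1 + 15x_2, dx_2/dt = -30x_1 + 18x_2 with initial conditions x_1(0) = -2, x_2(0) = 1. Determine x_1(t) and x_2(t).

x_1(t) = 19e^(-3t)sin(3t) - 2e^(-3t)cos(3t), x_2(t) = 27e^(-3t)sin(3t) + e^(-3t)cos(3t)

Coefficient matrix A = [[-24, 15], [-30, 18]].
Characteristic polynomial det(A - λI) = λ^2 + 6λ + 18 = 0.
Eigenvalues λ = -3 ± 3i (complex conjugate pair).
For λ=-3+3i: an eigenvector is (2,3) - i(1,1) = (2 - i, 3 - i).
A real fundamental pair from Re and Im of e^((-3+3i)t)v: X_1 = e^(-3t)(cos(3t)·(2,3) + sin(3t)·(1,1)), X_2 = e^(-3t)(sin(3t)·(2,3) - cos(3t)·(1,1)).
General solution: C_1X_1 + C_2X_2.
Applying x_1(0)=-2, x_2(0)=1 gives C_1=3, C_2=8.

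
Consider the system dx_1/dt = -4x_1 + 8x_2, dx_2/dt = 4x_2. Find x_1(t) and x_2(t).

x_1(t) = -C_1e^(-4t) + C_2e^(4t), x_2(t) = C_2e^(4t)

Coefficient matrix A = [[-4, 8], [0, 4]].
Characteristic polynomial det(A - λI) = λ^2 - 16 = 0.
Eigenvalues λ = -4, 4.
For λ=-4: (A-λI) row 1 is [0, 8], so an eigenvector is (-1, 0).
For λ=4: (A-λI) row 1 is [-8, 8], so an eigenvector is (1, 1).
General solution: C_1e^(-4t)(-1,0) + C_2e^(4t)(1,1).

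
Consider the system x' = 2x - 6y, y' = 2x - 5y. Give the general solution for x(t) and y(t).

Coefficient matrix A = [[2, -6], [2, -5]].
Characteristic polynomial det(A - λI) = λ^2 + 3λ + 2 = 0.
Eigenvalues λ = -1, -2.
For λ=-1: (A-λI) row 1 is [3, -6], so an eigenvector is (2, 1).
For λ=-2: (A-λI) row 1 is [4, -6], so an eigenvector is (3, 2).
General solution: K_1e^(-t)(2,1) + K_2e^(-2t)(3,2).

x(t) = 2K_1e^(-t) + 3K_2e^(-2t), y(t) = K_1e^(-t) + 2K_2e^(-2t)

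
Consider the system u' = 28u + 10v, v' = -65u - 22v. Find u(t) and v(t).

Coefficient matrix A = [[28, 10], [-65, -22]].
Characteristic polynomial det(A - λI) = λ^2 - 6λ + 34 = 0.
Eigenvalues λ = 3 ± 5i (complex conjugate pair).
For λ=3+5i: an eigenvector is (1,-2) - i(1,-3) = (1 - i, -2 + 3i).
A real fundamental pair from Re and Im of e^((3+5i)t)v: X_1 = e^(3t)(cos(5t)·(1,-2) + sin(5t)·(1,-3)), X_2 = e^(3t)(sin(5t)·(1,-2) - cos(5t)·(1,-3)).
General solution: C_1X_1 + C_2X_2.

u(t) = C_1e^(3t)sin(5t) + C_1e^(3t)cos(5t) + C_2e^(3t)sin(5t) - C_2e^(3t)cos(5t), v(t) = -3C_1e^(3t)sin(5t) - 2C_1e^(3t)cos(5t) - 2C_2e^(3t)sin(5t) + 3C_2e^(3t)cos(5t)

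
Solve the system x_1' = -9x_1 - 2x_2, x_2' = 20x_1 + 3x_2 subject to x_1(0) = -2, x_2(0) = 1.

x_1(t) = 5e^(-3t)sin(2t) - 2e^(-3t)cos(2t), x_2(t) = -17e^(-3t)sin(2t) + e^(-3t)cos(2t)

Coefficient matrix A = [[-9, -2], [20, 3]].
Characteristic polynomial det(A - λI) = λ^2 + 6λ + 13 = 0.
Eigenvalues λ = -3 ± 2i (complex conjugate pair).
For λ=-3+2i: an eigenvector is (-1,3) - i(0,-1) = (-1, 3 + i).
A real fundamental pair from Re and Im of e^((-3+2i)t)v: X_1 = e^(-3t)(cos(2t)·(-1,3) + sin(2t)·(0,-1)), X_2 = e^(-3t)(sin(2t)·(-1,3) - cos(2t)·(0,-1)).
General solution: C_1X_1 + C_2X_2.
Applying x_1(0)=-2, x_2(0)=1 gives C_1=2, C_2=-5.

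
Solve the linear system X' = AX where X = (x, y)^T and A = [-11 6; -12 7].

Coefficient matrix A = [[-11, 6], [-12, 7]].
Characteristic polynomial det(A - λI) = λ^2 + 4λ - 5 = 0.
Eigenvalues λ = -5, 1.
For λ=-5: (A-λI) row 1 is [-6, 6], so an eigenvector is (1, 1).
For λ=1: (A-λI) row 1 is [-12, 6], so an eigenvector is (1, 2).
General solution: K_1e^(-5t)(1,1) + K_2e^(t)(1,2).

x(t) = K_1e^(-5t) + K_2e^(t), y(t) = K_1e^(-5t) + 2K_2e^(t)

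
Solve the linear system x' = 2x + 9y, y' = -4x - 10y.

Coefficient matrix A = [[2, 9], [-4, -10]].
Characteristic polynomial det(A - λI) = λ^2 + 8λ + 16 = 0.
Single eigenvalue λ = -4 with algebraic multiplicity 2.
Eigenvector v = (-3,2); generalized eigenvector w with (A-λI)w=v is (1,-1).
General solution: e^(-4t)[c_1·v + c_2·(t·v + w)].

x(t) = -3c_1e^(-4t) - 3c_2te^(-4t) + c_2e^(-4t), y(t) = 2c_1e^(-4t) + 2c_2te^(-4t) - c_2e^(-4t)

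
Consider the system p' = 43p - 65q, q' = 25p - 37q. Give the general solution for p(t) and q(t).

Coefficient matrix A = [[43, -65], [25, -37]].
Characteristic polynomial det(A - λI) = λ^2 - 6λ + 34 = 0.
Eigenvalues λ = 3 ± 5i (complex conjugate pair).
For λ=3+5i: an eigenvector is (-3,-2) - i(2,1) = (-3 - 2i, -2 - i).
A real fundamental pair from Re and Im of e^((3+5i)t)v: X_1 = e^(3t)(cos(5t)·(-3,-2) + sin(5t)·(2,1)), X_2 = e^(3t)(sin(5t)·(-3,-2) - cos(5t)·(2,1)).
General solution: c_1X_1 + c_2X_2.

p(t) = 2c_1e^(3t)sin(5t) - 3c_1e^(3t)cos(5t) - 3c_2e^(3t)sin(5t) - 2c_2e^(3t)cos(5t), q(t) = c_1e^(3t)sin(5t) - 2c_1e^(3t)cos(5t) - 2c_2e^(3t)sin(5t) - c_2e^(3t)cos(5t)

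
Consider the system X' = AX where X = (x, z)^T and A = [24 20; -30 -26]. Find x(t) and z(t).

Coefficient matrix A = [[24, 20], [-30, -26]].
Characteristic polynomial det(A - λI) = λ^2 + 2λ - 24 = 0.
Eigenvalues λ = -6, 4.
For λ=-6: (A-λI) row 1 is [30, 20], so an eigenvector is (-2, 3).
For λ=4: (A-λI) row 1 is [20, 20], so an eigenvector is (1, -1).
General solution: K_1e^(-6t)(-2,3) + K_2e^(4t)(1,-1).

x(t) = -2K_1e^(-6t) + K_2e^(4t), z(t) = 3K_1e^(-6t) - K_2e^(4t)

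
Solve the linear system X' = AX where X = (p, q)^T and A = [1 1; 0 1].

Coefficient matrix A = [[1, 1], [0, 1]].
Characteristic polynomial det(A - λI) = λ^2 - 2λ + 1 = 0.
Single eigenvalue λ = 1 with algebraic multiplicity 2.
Eigenvector v = (1,0); generalized eigenvector w with (A-λI)w=v is (2,1).
General solution: e^(t)[c_1·v + c_2·(t·v + w)].

p(t) = c_1e^(t) + c_2te^(t) + 2c_2e^(t), q(t) = c_2e^(t)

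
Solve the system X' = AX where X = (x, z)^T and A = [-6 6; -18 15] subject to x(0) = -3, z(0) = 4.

Coefficient matrix A = [[-6, 6], [-18, 15]].
Characteristic polynomial det(A - λI) = λ^2 - 9λ + 18 = 0.
Eigenvalues λ = 6, 3.
For λ=6: (A-λI) row 1 is [-12, 6], so an eigenvector is (-1, -2).
For λ=3: (A-λI) row 1 is [-9, 6], so an eigenvector is (-2, -3).
General solution: C_1e^(6t)(-1,-2) + C_2e^(3t)(-2,-3).
Applying x(0)=-3, z(0)=4 gives C_1=-17, C_2=10.

x(t) = 17e^(6t) - 20e^(3t), z(t) = 34e^(6t) - 30e^(3t)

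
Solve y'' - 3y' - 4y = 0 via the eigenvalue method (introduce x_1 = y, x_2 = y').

Let x_1 = y, x_2 = y'. Then x_1' = x_2 and x_2' = 4x_1 + 3x_2.
A = [[0,1],[4,3]]; det(A-λI) = λ^2 - 3λ - 4.
Eigenvalues λ = 4, -1 with eigenvectors (1,4), (1,-1).

y(t) = K_1e^(4t) + K_2e^(-t)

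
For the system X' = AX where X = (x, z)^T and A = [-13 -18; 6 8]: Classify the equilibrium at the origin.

A = [[-13,-18],[6,8]]; det(A-λI) = λ^2 + 5λ + 4.
λ = -1, -4: both negative.

stable node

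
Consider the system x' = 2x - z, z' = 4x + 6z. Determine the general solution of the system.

Coefficient matrix A = [[2, -1], [4, 6]].
Characteristic polynomial det(A - λI) = λ^2 - 8λ + 16 = 0.
Single eigenvalue λ = 4 with algebraic multiplicity 2.
Eigenvector v = (-1,2); generalized eigenvector w with (A-λI)w=v is (0,1).
General solution: e^(4t)[c_1·v + c_2·(t·v + w)].

x(t) = -c_1e^(4t) - c_2te^(4t), z(t) = 2c_1e^(4t) + 2c_2te^(4t) + c_2e^(4t)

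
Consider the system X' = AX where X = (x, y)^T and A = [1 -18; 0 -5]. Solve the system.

Coefficient matrix A = [[1, -18], [0, -5]].
Characteristic polynomial det(A - λI) = λ^2 + 4λ - 5 = 0.
Eigenvalues λ = -5, 1.
For λ=-5: (A-λI) row 1 is [6, -18], so an eigenvector is (3, 1).
For λ=1: (A-λI) row 1 is [0, -18], so an eigenvector is (1, 0).
General solution: C_1e^(-5t)(3,1) + C_2e^(t)(1,0).

x(t) = 3C_1e^(-5t) + C_2e^(t), y(t) = C_1e^(-5t)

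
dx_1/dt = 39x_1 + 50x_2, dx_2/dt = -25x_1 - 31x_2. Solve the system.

Coefficient matrix A = [[39, 50], [-25, -31]].
Characteristic polynomial det(A - λI) = λ^2 - 8λ + 41 = 0.
Eigenvalues λ = 4 ± 5i (complex conjugate pair).
For λ=4+5i: an eigenvector is (-1,1) - i(3,-2) = (-1 - 3i, 1 + 2i).
A real fundamental pair from Re and Im of e^((4+5i)t)v: X_1 = e^(4t)(cos(5t)·(-1,1) + sin(5t)·(3,-2)), X_2 = e^(4t)(sin(5t)·(-1,1) - cos(5t)·(3,-2)).
General solution: c_1X_1 + c_2X_2.

x_1(t) = 3c_1e^(4t)sin(5t) - c_1e^(4t)cos(5t) - c_2e^(4t)sin(5t) - 3c_2e^(4t)cos(5t), x_2(t) = -2c_1e^(4t)sin(5t) + c_1e^(4t)cos(5t) + c_2e^(4t)sin(5t) + 2c_2e^(4t)cos(5t)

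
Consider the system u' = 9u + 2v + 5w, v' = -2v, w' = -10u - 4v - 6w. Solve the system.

Coefficient matrix A = [[9, 2, 5], [0, -2, 0], [-10, -4, -6]].
det(A - λI) = 0 gives eigenvalues λ = 4, -2, -1.
For λ=4: eigenvector (1,0,-1).
For λ=-2: eigenvector (-2,1,4).
For λ=-1: eigenvector (-1,0,2).
General solution: K_1e^(4t)(1,0,-1) + K_2e^(-2t)(-2,1,4) + K_3e^(-t)(-1,0,2).

u(t) = K_1e^(4t) - 2K_2e^(-2t) - K_3e^(-t), v(t) = K_2e^(-2t), w(t) = -K_1e^(4t) + 4K_2e^(-2t) + 2K_3e^(-t)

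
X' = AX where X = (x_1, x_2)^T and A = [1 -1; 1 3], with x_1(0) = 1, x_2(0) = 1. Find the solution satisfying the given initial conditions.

x_1(t) = -2te^(2t) + e^(2t), x_2(t) = 2te^(2t) + e^(2t)

Coefficient matrix A = [[1, -1], [1, 3]].
Characteristic polynomial det(A - λI) = λ^2 - 4λ + 4 = 0.
Single eigenvalue λ = 2 with algebraic multiplicity 2.
Eigenvector v = (1,-1); generalized eigenvector w with (A-λI)w=v is (-3,2).
General solution: e^(2t)[c_1·v + c_2·(t·v + w)].
Applying x_1(0)=1, x_2(0)=1 gives c_1=-5, c_2=-2.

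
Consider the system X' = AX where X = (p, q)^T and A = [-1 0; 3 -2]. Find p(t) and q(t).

p(t) = C_2e^(-t), q(t) = -C_1e^(-2t) + 3C_2e^(-t)

Coefficient matrix A = [[-1, 0], [3, -2]].
Characteristic polynomial det(A - λI) = λ^2 + 3λ + 2 = 0.
Eigenvalues λ = -2, -1.
For λ=-2: (A-λI) row 1 is [1, 0], so an eigenvector is (0, -1).
For λ=-1: (A-λI) row 2 is [3, -1], so an eigenvector is (1, 3).
General solution: C_1e^(-2t)(0,-1) + C_2e^(-t)(1,3).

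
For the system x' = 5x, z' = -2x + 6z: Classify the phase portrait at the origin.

unstable node

A = [[5,0],[-2,6]]; det(A-λI) = λ^2 - 11λ + 30.
λ = 5, 6: both positive.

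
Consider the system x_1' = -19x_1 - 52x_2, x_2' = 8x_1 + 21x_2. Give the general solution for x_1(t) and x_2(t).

Coefficient matrix A = [[-19, -52], [8, 21]].
Characteristic polynomial det(A - λI) = λ^2 - 2λ + 17 = 0.
Eigenvalues λ = 1 ± 4i (complex conjugate pair).
For λ=1+4i: an eigenvector is (2,-1) - i(3,-1) = (2 - 3i, -1 + i).
A real fundamental pair from Re and Im of e^((1+4i)t)v: X_1 = e^(t)(cos(4t)·(2,-1) + sin(4t)·(3,-1)), X_2 = e^(t)(sin(4t)·(2,-1) - cos(4t)·(3,-1)).
General solution: K_1X_1 + K_2X_2.

x_1(t) = 3K_1e^(t)sin(4t) + 2K_1e^(t)cos(4t) + 2K_2e^(t)sin(4t) - 3K_2e^(t)cos(4t), x_2(t) = -K_1e^(t)sin(4t) - K_1e^(t)cos(4t) - K_2e^(t)sin(4t) + K_2e^(t)cos(4t)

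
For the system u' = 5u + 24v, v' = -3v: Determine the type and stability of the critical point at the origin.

A = [[5,24],[0,-3]]; det(A-λI) = λ^2 - 2λ - 15.
λ = -3, 5: opposite signs.

saddle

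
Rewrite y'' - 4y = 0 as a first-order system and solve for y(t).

Let x_1 = y, x_2 = y'. Then x_1' = x_2 and x_2' = 4x_1.
A = [[0,1],[4,0]]; det(A-λI) = λ^2 - 4.
Eigenvalues λ = 2, -2 with eigenvectors (1,2), (1,-2).

y(t) = C_1e^(2t) + C_2e^(-2t)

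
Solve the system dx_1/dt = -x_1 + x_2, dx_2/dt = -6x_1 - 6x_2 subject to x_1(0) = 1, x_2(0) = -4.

x_1(t) = -e^(-3t) + 2e^(-4t), x_2(t) = 2e^(-3t) - 6e^(-4t)

Coefficient matrix A = [[-1, 1], [-6, -6]].
Characteristic polynomial det(A - λI) = λ^2 + 7λ + 12 = 0.
Eigenvalues λ = -3, -4.
For λ=-3: (A-λI) row 1 is [2, 1], so an eigenvector is (-1, 2).
For λ=-4: (A-λI) row 1 is [3, 1], so an eigenvector is (1, -3).
General solution: c_1e^(-3t)(-1,2) + c_2e^(-4t)(1,-3).
Applying x_1(0)=1, x_2(0)=-4 gives c_1=1, c_2=2.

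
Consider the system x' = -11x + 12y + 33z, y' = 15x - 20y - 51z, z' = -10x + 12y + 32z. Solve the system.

x(t) = 3C_1e^(-t) + C_2e^(-2t) + 2C_3e^(4t), y(t) = -3C_1e^(-t) - 2C_2e^(-2t) - 3C_3e^(4t), z(t) = 2C_1e^(-t) + C_2e^(-2t) + 2C_3e^(4t)

Coefficient matrix A = [[-11, 12, 33], [15, -20, -51], [-10, 12, 32]].
det(A - λI) = 0 gives eigenvalues λ = -1, -2, 4.
For λ=-1: eigenvector (3,-3,2).
For λ=-2: eigenvector (1,-2,1).
For λ=4: eigenvector (2,-3,2).
General solution: C_1e^(-t)(3,-3,2) + C_2e^(-2t)(1,-2,1) + C_3e^(4t)(2,-3,2).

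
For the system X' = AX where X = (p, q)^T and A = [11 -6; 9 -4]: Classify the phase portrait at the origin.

unstable node

A = [[11,-6],[9,-4]]; det(A-λI) = λ^2 - 7λ + 10.
λ = 2, 5: both positive.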